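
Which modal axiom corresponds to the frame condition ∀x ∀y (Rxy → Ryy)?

This is shift-reflexivity; the standard corresponding axiom is T□: □(□q → q).
Suppose □(□q→q) is valid. Take Rxy and set V(q)={w : Ryw}. Then at y, □q holds; since □(□q→q) at x, □q→q at y, so q at y, i.e. Ryy.

□(□q → q)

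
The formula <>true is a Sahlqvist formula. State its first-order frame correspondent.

◇⊤ holds at w iff w has a successor, so frame-validity of ◇⊤ is exactly seriality. Equivalently via □φ → ◇φ:
Suppose □φ→◇φ is valid. At any x set V(φ)=W. Then □φ at x, so ◇φ at x, so x has a successor.

seriality: forall x exists y Rxy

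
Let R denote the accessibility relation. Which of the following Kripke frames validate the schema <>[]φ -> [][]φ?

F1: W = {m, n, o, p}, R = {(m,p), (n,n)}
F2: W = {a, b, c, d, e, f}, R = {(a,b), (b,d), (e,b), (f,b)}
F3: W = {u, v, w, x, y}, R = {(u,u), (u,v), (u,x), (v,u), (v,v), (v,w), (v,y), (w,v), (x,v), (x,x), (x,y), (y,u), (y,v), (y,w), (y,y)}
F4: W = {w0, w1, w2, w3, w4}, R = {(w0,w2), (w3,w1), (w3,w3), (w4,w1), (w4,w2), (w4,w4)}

F1, F2

This is the axiom for a generalized confluence (Geach) condition; its first-order frame correspondent is forall x forall y forall z ((xRy & x R^2 z) -> exists w (yRw & z = w)).
F1: holds.
F2: holds.
F3: fails — uRu, uR²w but no t with uRt and w=t.
F4: fails — w3Rw1, w3R²w1 but no w with w1Rw and w1=w.
Valid on: F1, F2.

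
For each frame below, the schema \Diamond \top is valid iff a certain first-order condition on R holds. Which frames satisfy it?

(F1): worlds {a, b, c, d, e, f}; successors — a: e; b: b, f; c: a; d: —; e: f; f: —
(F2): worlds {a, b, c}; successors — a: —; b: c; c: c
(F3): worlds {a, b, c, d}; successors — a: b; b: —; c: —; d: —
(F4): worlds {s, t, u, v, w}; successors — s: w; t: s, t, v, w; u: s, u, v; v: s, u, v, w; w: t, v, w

(F4)

The schema corresponds to seriality: \forall x \exists y Rxy.
(F1): fails — world d has no successor.
(F2): fails — world a has no successor.
(F3): fails — world b has no successor.
(F4): holds.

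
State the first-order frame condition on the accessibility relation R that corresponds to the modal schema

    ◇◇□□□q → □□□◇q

∀x ∀y ∀z ((xR²y ∧ xR³z) → ∃w (yR³w ∧ zRw))

This is a Sahlqvist (Geach-type) schema ◇^2□^3q → □^3◇^1q.
Minimal-valuation argument: fix x; take any y with xR^2y and any z with xR^3z. Set V(q) to the set of worlds R-reachable from y in exactly 3 steps. Then □^3q holds at y, so the antecedent holds at x; validity forces ◇^1q at z, giving a w with zR^1w and yR^3w.
First-order correspondent: ∀x ∀y ∀z ((xR²y ∧ xR³z) → ∃w (yR³w ∧ zRw)).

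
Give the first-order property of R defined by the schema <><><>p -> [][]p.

This is a Sahlqvist (Geach-type) schema ◇^3□^0p → □^2◇^0p.
Minimal-valuation argument: fix x; take any y with xR^3y and any z with xR^2z. Set V(p) to the set of worlds R-reachable from y in exactly 0 steps. Then □^0p holds at y, so the antecedent holds at x; validity forces ◇^0p at z, giving a w with zR^0w and yR^0w.
First-order correspondent: forall x forall y forall z ((x R^3 y & x R^2 z) -> exists w (y = w & z = w)).

forall x forall y forall z ((x R^3 y & x R^2 z) -> exists w (y = w & z = w))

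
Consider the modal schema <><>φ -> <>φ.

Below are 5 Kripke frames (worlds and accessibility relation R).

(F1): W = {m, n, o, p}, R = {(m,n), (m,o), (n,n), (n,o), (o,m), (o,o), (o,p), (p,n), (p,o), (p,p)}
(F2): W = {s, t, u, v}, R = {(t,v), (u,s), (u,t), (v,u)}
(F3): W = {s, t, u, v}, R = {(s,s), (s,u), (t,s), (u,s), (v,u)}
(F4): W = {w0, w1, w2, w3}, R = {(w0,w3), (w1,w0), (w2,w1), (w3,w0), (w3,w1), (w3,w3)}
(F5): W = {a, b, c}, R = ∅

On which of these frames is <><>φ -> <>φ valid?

(F5)

Frame correspondent (Sahlqvist): forall x forall y forall z (Rxy & Ryz -> Rxz) — i.e. transitivity.
(F1): fails — Rom and Rmn but not Ron.
(F2): fails — Rvu and Rus but not Rvs.
(F3): fails — Rus and Rsu but not Ruu.
(F4): fails — Rw1w0 and Rw0w3 but not Rw1w3.
(F5): holds.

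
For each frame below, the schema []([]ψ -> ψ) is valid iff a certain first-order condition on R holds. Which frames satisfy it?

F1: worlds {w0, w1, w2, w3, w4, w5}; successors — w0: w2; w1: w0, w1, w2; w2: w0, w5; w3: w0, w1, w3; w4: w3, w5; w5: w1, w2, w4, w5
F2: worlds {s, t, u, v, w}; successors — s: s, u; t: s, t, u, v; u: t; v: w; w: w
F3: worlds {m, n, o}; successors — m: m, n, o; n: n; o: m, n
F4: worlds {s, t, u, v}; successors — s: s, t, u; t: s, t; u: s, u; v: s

F4

This is the axiom for shift-reflexivity; its first-order frame correspondent is forall x forall y (Rxy -> Ryy).
F1: fails — Rw1w2 but not Rw2w2.
F2: fails — Rtv but not Rvv.
F3: fails — Rmo but not Roo.
F4: satisfies the condition.
Valid on: F4.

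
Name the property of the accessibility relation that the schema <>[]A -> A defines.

This is frame-equivalent to A → □◇A (substitute ¬A for A and contrapose).
Suppose A→□◇A is valid. Take Rxy and set V(A)={x}. Then A at x, so □◇A at x, so ◇A at y, so some z with Ryz has A; z=x, i.e. Ryx.
The converse is a direct semantic check.
So the correspondent is symmetry.

symmetry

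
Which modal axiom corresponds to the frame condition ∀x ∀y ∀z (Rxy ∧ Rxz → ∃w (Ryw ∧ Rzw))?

◇□s → □◇s

A defining formula is ◇□s → □◇s (the .2 axiom).
Suppose ◇□s→□◇s is valid. Take Rxy, Rxz and set V(s)={w : Ryw}. Then □s at y so ◇□s at x, so □◇s at x, so ◇s at z, giving w with Rzw and Ryw.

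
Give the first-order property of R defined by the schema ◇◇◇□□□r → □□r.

∀x ∀y ∀z ((xR³y ∧ xR²z) → ∃w (yR³w ∧ z = w))

This is a Sahlqvist (Geach-type) schema ◇^3□^3r → □^2◇^0r.
First-order correspondent: ∀x ∀y ∀z ((xR³y ∧ xR²z) → ∃w (yR³w ∧ z = w)).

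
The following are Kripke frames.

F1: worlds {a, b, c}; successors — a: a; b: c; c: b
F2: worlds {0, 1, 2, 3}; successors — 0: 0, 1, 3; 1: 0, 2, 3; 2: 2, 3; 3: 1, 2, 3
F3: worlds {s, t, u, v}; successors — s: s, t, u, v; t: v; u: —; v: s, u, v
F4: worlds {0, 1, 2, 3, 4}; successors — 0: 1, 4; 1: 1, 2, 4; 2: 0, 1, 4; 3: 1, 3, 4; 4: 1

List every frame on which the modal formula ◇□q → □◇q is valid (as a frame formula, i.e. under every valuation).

The schema corresponds to convergence: ∀x ∀y ∀z (Rxy ∧ Rxz → ∃w (Ryw ∧ Rzw)).
F1: satisfies the condition.
F2: satisfies the condition.
F3: fails — Rsv and Rsu but v and u have no common successor.
F4: satisfies the condition.

F1, F2, F4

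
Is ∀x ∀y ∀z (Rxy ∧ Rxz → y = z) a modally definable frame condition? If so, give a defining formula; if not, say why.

Yes — defined by ◇r → □r

The condition is partial functionality. A defining modal formula is ◇r → □r.
Suppose ◇r→□r is valid. Take Rxy, Rxz and set V(r)={y}. Then ◇r at x, so □r at x, so r at z, i.e. z=y.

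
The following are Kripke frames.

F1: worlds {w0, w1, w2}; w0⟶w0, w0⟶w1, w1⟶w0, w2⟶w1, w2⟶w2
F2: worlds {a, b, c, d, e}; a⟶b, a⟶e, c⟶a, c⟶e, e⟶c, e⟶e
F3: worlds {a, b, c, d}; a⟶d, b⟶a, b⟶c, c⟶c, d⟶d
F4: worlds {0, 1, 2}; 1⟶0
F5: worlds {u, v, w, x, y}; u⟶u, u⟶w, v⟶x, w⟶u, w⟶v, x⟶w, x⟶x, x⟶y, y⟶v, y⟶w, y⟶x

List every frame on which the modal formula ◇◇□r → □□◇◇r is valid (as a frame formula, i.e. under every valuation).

F1, F4

Frame correspondent (Sahlqvist): ∀x ∀y ∀z ((xR²y ∧ xR²z) → ∃w (yRw ∧ zR²w)) — i.e. a generalized confluence (Geach) condition.
F1: ✓.
F2: fails — cR²b, cR²b but no w with bRw and bR²w.
F3: fails — bR²c, bR²d but no w with cRw and dR²w.
F4: ✓.
F5: fails — uR²v, uR²u but no t with vRt and uR²t.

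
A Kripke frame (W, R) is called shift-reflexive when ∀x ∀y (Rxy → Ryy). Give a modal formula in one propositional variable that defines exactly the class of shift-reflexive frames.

□(□s → s)

A defining formula is □(□s → s) (the T□ axiom).
Suppose □(□s→s) is valid. Take Rxy and set V(s)={w : Ryw}. Then at y, □s holds; since □(□s→s) at x, □s→s at y, so s at y, i.e. Ryy.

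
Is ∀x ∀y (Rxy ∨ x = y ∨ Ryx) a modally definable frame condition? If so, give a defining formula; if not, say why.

Any modally definable frame class is closed under disjoint unions.
Take 3 disjoint single-world reflexive frames: each is trivially connected, but their disjoint union has 3 worlds with no edge between distinct components, so it is not connected.
So no modal formula (or set of formulas) defines exactly the connected frames.

Not definable by any modal formula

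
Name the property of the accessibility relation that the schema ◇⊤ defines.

Seriality

This schema is equivalent to the D axiom □r → ◇r.
Its frame correspondent is seriality — ∀x ∃y Rxy.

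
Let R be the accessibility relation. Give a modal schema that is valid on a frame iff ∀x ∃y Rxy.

This is seriality; the standard corresponding axiom is D: □s → ◇s.
Suppose □s→◇s is valid. At any x set V(s)=W. Then □s at x, so ◇s at x, so x has a successor.

□s → ◇s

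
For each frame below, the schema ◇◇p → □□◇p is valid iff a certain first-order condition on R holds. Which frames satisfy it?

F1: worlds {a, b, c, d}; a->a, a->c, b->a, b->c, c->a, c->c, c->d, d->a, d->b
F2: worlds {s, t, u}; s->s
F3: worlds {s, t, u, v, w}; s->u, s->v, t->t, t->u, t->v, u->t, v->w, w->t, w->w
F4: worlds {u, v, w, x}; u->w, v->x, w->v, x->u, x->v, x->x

This is the axiom for a generalized confluence (Geach) condition; its first-order frame correspondent is ∀x ∀y ∀z ((xR²y ∧ xR²z) → ∃w (y = w ∧ zRw)).
F1: fails — aR²c, aR²d but no w with c=w and dRw.
F2: ✓.
F3: fails — sR²w, sR²t but no w* with w=w* and tRw*.
F4: fails — uR²v, uR²v but no t with v=t and vRt.

F2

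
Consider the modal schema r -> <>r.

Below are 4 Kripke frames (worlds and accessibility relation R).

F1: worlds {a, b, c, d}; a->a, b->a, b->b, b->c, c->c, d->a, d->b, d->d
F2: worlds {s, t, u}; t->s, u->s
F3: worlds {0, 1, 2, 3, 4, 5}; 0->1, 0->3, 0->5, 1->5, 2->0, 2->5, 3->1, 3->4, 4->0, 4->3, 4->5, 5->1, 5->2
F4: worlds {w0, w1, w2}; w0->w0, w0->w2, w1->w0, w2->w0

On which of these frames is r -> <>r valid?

Frame correspondent (Sahlqvist): forall x Rxx — i.e. reflexivity.
F1: ✓.
F2: fails — world s does not see itself.
F3: fails — world 0 does not see itself.
F4: fails — world w1 does not see itself.
Valid on: F1.

F1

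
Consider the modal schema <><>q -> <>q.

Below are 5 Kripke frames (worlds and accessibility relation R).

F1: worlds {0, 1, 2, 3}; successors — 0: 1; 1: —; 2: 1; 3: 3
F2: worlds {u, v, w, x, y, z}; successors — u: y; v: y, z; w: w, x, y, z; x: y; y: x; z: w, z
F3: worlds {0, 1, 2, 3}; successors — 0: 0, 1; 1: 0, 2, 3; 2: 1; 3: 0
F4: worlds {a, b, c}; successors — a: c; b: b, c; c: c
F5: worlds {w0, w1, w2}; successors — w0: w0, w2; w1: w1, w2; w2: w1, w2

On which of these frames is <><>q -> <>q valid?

Frame correspondent (Sahlqvist): forall x forall y forall z (Rxy & Ryz -> Rxz) — i.e. transitivity.
F1: condition met.
F2: fails — Ryx and Rxy but not Ryy.
F3: fails — R10 and R01 but not R11.
F4: condition met.
F5: fails — Rw0w2 and Rw2w1 but not Rw0w1.
Valid on: F1, F4.

F1, F4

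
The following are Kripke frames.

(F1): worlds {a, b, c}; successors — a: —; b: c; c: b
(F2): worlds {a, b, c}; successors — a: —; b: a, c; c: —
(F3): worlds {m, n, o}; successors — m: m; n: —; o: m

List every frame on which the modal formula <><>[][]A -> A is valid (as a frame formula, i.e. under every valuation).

This is the axiom for a generalized confluence (Geach) condition; its first-order frame correspondent is forall x forall y (x R^2 y -> exists w (y R^2 w & x = w)).
(F1): holds.
(F2): holds.
(F3): fails — oR²m but no w with mR²w and o=w.

(F1), (F2)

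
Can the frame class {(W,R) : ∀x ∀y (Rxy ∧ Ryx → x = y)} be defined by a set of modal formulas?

If a class were modally definable it would be closed under surjective bounded morphisms (Goldblatt–Thomason).
The 4-cycle (worlds w0,w1,w2,w3 with w0→w1→w2→w3→w0) is antisymmetric. Sending even-indexed worlds to a and odd-indexed worlds to b is a surjective bounded morphism onto the two-world frame with a↔b, which is not antisymmetric.
Hence antisymmetry is not modally definable.

No — not modally definable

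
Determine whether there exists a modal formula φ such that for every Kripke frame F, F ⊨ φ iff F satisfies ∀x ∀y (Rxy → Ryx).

The condition is symmetry. A defining modal formula is r → □◇r.

Yes, by r → □◇r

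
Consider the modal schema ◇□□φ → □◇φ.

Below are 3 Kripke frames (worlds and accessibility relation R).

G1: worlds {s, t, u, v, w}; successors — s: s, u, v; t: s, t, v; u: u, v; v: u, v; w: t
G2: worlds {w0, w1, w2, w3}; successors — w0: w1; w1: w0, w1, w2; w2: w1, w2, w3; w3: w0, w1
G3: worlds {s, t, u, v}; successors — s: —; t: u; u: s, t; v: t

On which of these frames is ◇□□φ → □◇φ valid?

The schema corresponds to a generalized confluence (Geach) condition: ∀x ∀y ∀z ((xRy ∧ xRz) → ∃w (yR²w ∧ zRw)).
G1: satisfies the condition.
G2: satisfies the condition.
G3: fails — tRu, tRu but no w with uR²w and uRw.

G1, G2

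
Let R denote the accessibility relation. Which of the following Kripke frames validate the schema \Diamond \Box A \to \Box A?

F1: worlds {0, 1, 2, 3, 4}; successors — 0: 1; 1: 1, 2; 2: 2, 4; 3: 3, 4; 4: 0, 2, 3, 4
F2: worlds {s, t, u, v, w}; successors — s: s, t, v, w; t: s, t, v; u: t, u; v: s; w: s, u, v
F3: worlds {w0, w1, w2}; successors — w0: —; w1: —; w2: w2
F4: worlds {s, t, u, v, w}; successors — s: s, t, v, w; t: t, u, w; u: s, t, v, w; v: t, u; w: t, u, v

F3

The schema corresponds to the Euclidean property: \forall x \forall y \forall z (Rxy \wedge Rxz \to Ryz).
F1: fails — R12 and R11 but not R21.
F2: fails — Rsv and Rsv but not Rvv.
F3: condition met.
F4: fails — Rsv and Rsv but not Rvv.
Valid on: F3.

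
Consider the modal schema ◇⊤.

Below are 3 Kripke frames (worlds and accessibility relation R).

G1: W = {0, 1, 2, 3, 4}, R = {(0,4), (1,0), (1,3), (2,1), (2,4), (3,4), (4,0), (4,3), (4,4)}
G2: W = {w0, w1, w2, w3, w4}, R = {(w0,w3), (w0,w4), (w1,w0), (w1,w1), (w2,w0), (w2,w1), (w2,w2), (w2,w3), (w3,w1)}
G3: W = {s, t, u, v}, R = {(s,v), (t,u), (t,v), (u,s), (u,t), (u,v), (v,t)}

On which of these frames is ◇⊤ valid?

The schema corresponds to seriality: ∀x ∃y Rxy.
G1: condition met.
G2: fails — world w4 has no successor.
G3: condition met.
Valid on: G1, G3.

G1, G3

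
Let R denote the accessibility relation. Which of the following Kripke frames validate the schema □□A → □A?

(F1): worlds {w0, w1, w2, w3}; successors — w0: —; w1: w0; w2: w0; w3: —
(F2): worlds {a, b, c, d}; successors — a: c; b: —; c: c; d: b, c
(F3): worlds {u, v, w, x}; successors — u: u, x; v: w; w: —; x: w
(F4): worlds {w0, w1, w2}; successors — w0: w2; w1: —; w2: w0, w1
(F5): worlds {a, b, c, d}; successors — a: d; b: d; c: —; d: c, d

This is the axiom for density; its first-order frame correspondent is ∀x ∀y (Rxy → ∃z (Rxz ∧ Rzy)).
(F1): fails — Rw1w0 but no z with Rw1z and Rzw0.
(F2): fails — Rdb but no z with Rdz and Rzb.
(F3): fails — Rxw but no z with Rxz and Rzw.
(F4): fails — Rw0w2 but no z with Rw0z and Rzw2.
(F5): holds.
Valid on: (F5).

(F5)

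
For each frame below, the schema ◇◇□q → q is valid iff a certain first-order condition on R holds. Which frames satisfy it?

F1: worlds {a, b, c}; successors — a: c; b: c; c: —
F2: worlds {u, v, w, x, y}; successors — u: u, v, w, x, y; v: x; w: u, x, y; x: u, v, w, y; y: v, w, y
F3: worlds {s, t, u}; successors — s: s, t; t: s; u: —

F1

Frame correspondent (Sahlqvist): ∀x ∀y (xR²y → ∃w (yRw ∧ x = w)) — i.e. a generalized confluence (Geach) condition.
F1: satisfies the condition.
F2: fails — uR²v but no t with vRt and u=t.
F3: fails — tR²t but no w with tRw and t=w.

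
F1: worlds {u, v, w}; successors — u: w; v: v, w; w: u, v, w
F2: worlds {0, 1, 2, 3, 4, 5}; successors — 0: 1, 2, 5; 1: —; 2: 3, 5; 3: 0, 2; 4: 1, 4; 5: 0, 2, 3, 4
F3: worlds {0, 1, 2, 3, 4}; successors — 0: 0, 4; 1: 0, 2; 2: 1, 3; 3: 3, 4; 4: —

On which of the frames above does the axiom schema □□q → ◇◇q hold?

This is the axiom for a generalized confluence (Geach) condition; its first-order frame correspondent is ∀x ∃w (xR²w ∧ xR²w).
F1: satisfies the condition.
F2: fails — at 1 but no w with 1R²w and 1R²w.
F3: fails — at 4 but no w with 4R²w and 4R²w.
Valid on: F1.

F1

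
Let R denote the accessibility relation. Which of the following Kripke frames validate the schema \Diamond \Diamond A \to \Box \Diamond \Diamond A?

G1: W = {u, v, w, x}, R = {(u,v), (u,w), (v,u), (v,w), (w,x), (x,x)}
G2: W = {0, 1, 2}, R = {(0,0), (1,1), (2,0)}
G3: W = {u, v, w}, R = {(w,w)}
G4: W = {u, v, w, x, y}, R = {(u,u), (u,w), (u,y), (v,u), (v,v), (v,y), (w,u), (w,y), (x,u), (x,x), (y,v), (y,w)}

The schema corresponds to a generalized confluence (Geach) condition: \forall x \forall y \forall z ((x R^2 y \wedge xRz) \to \exists w (y = w \wedge z R^2 w)).
G1: fails — uR²u, uRv but no t with u=t and vR²t.
G2: condition met.
G3: condition met.
G4: fails — uR²w, uRy but no t with w=t and yR²t.
Valid on: G2, G3.

G2, G3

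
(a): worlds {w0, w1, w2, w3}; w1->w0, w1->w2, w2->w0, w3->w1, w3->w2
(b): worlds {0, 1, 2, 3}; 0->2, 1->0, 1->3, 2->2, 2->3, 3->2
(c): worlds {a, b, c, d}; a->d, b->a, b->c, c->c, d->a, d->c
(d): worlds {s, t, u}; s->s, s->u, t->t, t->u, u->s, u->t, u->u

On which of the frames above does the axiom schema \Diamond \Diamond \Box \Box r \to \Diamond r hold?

(b), (d)

The schema corresponds to a generalized confluence (Geach) condition: \forall x \forall y (x R^2 y \to \exists w (y R^2 w \wedge xRw)).
(a): fails — w1R²w0 but no w with w0R²w and w1Rw.
(b): condition met.
(c): fails — aR²a but no w with aR²w and aRw.
(d): condition met.
Valid on: (b), (d).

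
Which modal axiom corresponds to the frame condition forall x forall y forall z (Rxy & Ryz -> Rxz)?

□ψ → □□ψ

The condition is transitivity. The 4 schema □ψ → □□ψ defines it.
Suppose □ψ→□□ψ is valid. Take Rxy, Ryz and set V(ψ)={w : Rxw}. Then □ψ at x, so □□ψ at x, so □ψ at y, so ψ at z, i.e. Rxz.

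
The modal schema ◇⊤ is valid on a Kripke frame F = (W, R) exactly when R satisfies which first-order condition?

◇⊤ holds at w iff w has a successor, so frame-validity of ◇⊤ is exactly seriality. Equivalently via □p → ◇p:
Suppose □p→◇p is valid. At any x set V(p)=W. Then □p at x, so ◇p at x, so x has a successor.
The converse is a direct semantic check.
So the correspondent is seriality.

Seriality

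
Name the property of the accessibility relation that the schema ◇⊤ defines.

◇⊤ holds at w iff w has a successor, so frame-validity of ◇⊤ is exactly seriality. Equivalently via □A → ◇A:
Suppose □A→◇A is valid. At any x set V(A)=W. Then □A at x, so ◇A at x, so x has a successor.
Conversely, on a frame with seriality the schema holds at every world under every valuation.
So the correspondent is seriality.

Seriality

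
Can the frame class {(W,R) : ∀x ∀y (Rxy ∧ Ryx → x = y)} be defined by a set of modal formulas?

If a class were modally definable it would be closed under surjective bounded morphisms (Goldblatt–Thomason).
The 6-cycle (worlds 0,1,2,3,4,5 with 0→1→2→3→4→5→0) is antisymmetric. Sending even-indexed worlds to a and odd-indexed worlds to b is a surjective bounded morphism onto the two-world frame with a↔b, which is not antisymmetric.
So no modal formula (or set of formulas) defines exactly the antisymmetric frames.

Not modally definable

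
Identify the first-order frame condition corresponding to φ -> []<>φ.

Suppose φ→□◇φ is valid. Take Rxy and set V(φ)={x}. Then φ at x, so □◇φ at x, so ◇φ at y, so some z with Ryz has φ; z=x, i.e. Ryx.

symmetry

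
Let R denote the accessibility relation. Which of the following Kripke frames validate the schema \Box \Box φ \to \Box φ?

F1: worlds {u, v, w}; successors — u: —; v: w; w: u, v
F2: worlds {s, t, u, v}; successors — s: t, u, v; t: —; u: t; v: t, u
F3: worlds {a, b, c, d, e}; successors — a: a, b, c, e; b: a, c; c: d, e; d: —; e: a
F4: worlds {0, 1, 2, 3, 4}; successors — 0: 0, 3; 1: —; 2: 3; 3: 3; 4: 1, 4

F4

This is the axiom for density; its first-order frame correspondent is \forall x \forall y (Rxy \to \exists z (Rxz \wedge Rzy)).
F1: fails — Rwu but no z with Rwz and Rzu.
F2: fails — Rut but no z with Ruz and Rzt.
F3: fails — Rcd but no z with Rcz and Rzd.
F4: ✓.
Valid on: F4.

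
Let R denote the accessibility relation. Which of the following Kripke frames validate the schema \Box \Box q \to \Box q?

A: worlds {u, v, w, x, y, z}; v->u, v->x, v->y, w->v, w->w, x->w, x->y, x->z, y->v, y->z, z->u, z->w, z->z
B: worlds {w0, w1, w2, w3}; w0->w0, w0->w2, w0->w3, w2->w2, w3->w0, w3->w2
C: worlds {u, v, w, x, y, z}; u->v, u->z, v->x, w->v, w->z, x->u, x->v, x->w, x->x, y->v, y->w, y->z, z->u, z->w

B

This is the axiom for density; its first-order frame correspondent is \forall x \forall y (Rxy \to \exists z (Rxz \wedge Rzy)).
A: fails — Rvu but no t with Rvt and Rtu.
B: holds.
C: fails — Ruv but no t with Rut and Rtv.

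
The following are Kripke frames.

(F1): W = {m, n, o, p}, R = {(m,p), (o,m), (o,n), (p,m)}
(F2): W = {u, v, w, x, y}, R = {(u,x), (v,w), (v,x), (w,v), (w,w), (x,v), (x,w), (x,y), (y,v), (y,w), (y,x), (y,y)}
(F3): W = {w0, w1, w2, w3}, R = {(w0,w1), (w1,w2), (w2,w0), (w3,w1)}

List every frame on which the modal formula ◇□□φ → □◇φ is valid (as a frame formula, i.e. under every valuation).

Frame correspondent (Sahlqvist): ∀x ∀y ∀z ((xRy ∧ xRz) → ∃w (yR²w ∧ zRw)) — i.e. a generalized confluence (Geach) condition.
(F1): fails — mRp, mRp but no w with pR²w and pRw.
(F2): condition met.
(F3): fails — w0Rw1, w0Rw1 but no w with w1R²w and w1Rw.

(F2)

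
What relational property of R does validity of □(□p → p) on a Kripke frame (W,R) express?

Suppose □(□p→p) is valid. Take Rxy and set V(p)={w : Ryw}. Then at y, □p holds; since □(□p→p) at x, □p→p at y, so p at y, i.e. Ryy.
Conversely, any frame satisfying ∀x ∀y (Rxy → Ryy) validates the schema.
So the correspondent is shift-reflexivity.

shift-reflexivity: ∀x ∀y (Rxy → Ryy)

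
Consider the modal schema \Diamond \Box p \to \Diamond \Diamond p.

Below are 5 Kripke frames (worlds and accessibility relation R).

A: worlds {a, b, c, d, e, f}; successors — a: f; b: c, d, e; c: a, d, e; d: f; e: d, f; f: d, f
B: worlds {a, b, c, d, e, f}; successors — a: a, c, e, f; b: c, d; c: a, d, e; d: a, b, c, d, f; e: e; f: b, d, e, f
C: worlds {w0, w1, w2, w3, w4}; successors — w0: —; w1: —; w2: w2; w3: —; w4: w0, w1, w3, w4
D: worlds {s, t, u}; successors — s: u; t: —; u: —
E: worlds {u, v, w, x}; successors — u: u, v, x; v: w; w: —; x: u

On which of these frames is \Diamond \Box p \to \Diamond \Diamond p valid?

Frame correspondent (Sahlqvist): \forall x \forall y (xRy \to \exists w (yRw \wedge x R^2 w)) — i.e. a generalized confluence (Geach) condition.
A: satisfies the condition.
B: satisfies the condition.
C: fails — w4Rw0 but no w with w0Rw and w4R²w.
D: fails — sRu but no w with uRw and sR²w.
E: fails — vRw but no t with wRt and vR²t.

A, B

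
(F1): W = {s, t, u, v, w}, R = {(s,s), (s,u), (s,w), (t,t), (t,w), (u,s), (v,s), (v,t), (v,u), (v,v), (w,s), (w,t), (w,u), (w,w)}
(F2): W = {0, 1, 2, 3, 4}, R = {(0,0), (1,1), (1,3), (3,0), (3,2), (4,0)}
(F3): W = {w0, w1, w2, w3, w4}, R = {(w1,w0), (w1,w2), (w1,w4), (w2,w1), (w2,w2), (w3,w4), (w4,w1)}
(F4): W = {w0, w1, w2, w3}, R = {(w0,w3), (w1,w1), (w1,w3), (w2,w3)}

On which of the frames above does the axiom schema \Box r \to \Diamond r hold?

(F1)

This is the axiom for seriality; its first-order frame correspondent is \forall x \exists y Rxy.
(F1): holds.
(F2): fails — world 2 has no successor.
(F3): fails — world w0 has no successor.
(F4): fails — world w3 has no successor.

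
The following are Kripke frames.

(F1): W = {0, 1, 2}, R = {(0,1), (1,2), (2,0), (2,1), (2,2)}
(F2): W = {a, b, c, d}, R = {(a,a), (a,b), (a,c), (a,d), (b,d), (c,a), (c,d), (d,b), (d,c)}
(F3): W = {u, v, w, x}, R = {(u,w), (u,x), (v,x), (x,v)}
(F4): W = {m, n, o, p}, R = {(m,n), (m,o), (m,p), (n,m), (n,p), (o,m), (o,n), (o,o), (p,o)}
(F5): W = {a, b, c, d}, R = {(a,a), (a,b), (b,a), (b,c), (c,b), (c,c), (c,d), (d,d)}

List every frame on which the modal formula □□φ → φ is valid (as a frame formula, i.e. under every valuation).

(F2), (F5)

Frame correspondent (Sahlqvist): ∀x ∃w (xR²w ∧ x = w) — i.e. a generalized confluence (Geach) condition.
(F1): fails — at 0 but no w with 0R²w and 0=w.
(F2): satisfies the condition.
(F3): fails — at u but no t with uR²t and u=t.
(F4): fails — at p but no w with pR²w and p=w.
(F5): satisfies the condition.
Valid on: (F2), (F5).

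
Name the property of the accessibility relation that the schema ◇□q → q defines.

Equivalently (dual form): q → □◇q.
Suppose q→□◇q is valid. Take Rxy and set V(q)={x}. Then q at x, so □◇q at x, so ◇q at y, so some z with Ryz has q; z=x, i.e. Ryx.

symmetry: ∀x ∀y (Rxy → Ryx)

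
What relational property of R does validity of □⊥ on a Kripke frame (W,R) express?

This is the Ver axiom.
It corresponds to emptiness of R: ∀x ∀y ¬Rxy.

emptiness of R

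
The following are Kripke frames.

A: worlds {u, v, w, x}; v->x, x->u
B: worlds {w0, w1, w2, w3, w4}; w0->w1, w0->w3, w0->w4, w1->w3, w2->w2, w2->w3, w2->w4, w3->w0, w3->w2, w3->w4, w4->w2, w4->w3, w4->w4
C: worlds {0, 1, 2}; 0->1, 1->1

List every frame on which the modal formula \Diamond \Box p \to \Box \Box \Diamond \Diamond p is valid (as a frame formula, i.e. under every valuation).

Frame correspondent (Sahlqvist): \forall x \forall y \forall z ((xRy \wedge x R^2 z) \to \exists w (yRw \wedge z R^2 w)) — i.e. a generalized confluence (Geach) condition.
A: fails — vRx, vR²u but no t with xRt and uR²t.
B: holds.
C: holds.
Valid on: B, C.

B, C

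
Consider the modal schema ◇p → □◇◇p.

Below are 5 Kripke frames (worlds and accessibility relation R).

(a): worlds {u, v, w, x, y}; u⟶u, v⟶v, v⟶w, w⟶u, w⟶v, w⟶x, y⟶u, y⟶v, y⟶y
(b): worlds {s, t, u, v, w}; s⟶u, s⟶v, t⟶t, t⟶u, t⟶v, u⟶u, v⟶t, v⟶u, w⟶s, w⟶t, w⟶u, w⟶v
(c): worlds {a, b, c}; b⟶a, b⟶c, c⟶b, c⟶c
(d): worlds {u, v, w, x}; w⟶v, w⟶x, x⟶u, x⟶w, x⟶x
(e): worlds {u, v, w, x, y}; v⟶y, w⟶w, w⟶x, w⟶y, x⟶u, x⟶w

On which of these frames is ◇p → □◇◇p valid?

none

This is the axiom for a generalized confluence (Geach) condition; its first-order frame correspondent is ∀x ∀y ∀z ((xRy ∧ xRz) → ∃w (y = w ∧ zR²w)).
(a): fails — wRu, wRx but no t with u=t and xR²t.
(b): fails — sRv, sRu but no w* with v=w* and uR²w*.
(c): fails — bRa, bRa but no w with a=w and aR²w.
(d): fails — wRv, wRv but no t with v=t and vR²t.
(e): fails — vRy, vRy but no t with y=t and yR²t.
Valid on no frame.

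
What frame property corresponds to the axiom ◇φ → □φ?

Partial functionality

Suppose ◇φ→□φ is valid. Take Rxy, Rxz and set V(φ)={y}. Then ◇φ at x, so □φ at x, so φ at z, i.e. z=y.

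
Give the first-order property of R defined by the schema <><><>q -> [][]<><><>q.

forall x forall y forall z ((x R^3 y & x R^2 z) -> exists w (y = w & z R^3 w))

This is a Sahlqvist (Geach-type) schema ◇^3□^0q → □^2◇^3q.
Minimal-valuation argument: fix x; take any y with xR^3y and any z with xR^2z. Set V(q) to the set of worlds R-reachable from y in exactly 0 steps. Then □^0q holds at y, so the antecedent holds at x; validity forces ◇^3q at z, giving a w with zR^3w and yR^0w.
First-order correspondent: forall x forall y forall z ((x R^3 y & x R^2 z) -> exists w (y = w & z R^3 w)).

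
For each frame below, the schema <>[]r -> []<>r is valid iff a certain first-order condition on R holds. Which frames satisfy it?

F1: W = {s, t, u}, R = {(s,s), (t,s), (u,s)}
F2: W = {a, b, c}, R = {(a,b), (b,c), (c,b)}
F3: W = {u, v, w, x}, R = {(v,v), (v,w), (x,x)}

F1, F2

Frame correspondent (Sahlqvist): forall x forall y forall z (Rxy & Rxz -> exists w (Ryw & Rzw)) — i.e. convergence.
F1: satisfies the condition.
F2: satisfies the condition.
F3: fails — Rvv and Rvw but v and w have no common successor.
Valid on: F1, F2.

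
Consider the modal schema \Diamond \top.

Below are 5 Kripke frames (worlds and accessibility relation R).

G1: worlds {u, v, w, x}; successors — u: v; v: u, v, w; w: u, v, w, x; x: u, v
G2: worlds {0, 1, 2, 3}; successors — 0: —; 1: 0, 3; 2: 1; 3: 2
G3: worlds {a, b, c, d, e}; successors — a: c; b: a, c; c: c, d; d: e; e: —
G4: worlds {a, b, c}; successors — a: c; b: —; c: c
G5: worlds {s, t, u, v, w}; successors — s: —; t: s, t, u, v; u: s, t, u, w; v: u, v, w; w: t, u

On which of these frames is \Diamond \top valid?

Frame correspondent (Sahlqvist): \forall x \exists y Rxy — i.e. seriality.
G1: holds.
G2: fails — world 0 has no successor.
G3: fails — world e has no successor.
G4: fails — world b has no successor.
G5: fails — world s has no successor.

G1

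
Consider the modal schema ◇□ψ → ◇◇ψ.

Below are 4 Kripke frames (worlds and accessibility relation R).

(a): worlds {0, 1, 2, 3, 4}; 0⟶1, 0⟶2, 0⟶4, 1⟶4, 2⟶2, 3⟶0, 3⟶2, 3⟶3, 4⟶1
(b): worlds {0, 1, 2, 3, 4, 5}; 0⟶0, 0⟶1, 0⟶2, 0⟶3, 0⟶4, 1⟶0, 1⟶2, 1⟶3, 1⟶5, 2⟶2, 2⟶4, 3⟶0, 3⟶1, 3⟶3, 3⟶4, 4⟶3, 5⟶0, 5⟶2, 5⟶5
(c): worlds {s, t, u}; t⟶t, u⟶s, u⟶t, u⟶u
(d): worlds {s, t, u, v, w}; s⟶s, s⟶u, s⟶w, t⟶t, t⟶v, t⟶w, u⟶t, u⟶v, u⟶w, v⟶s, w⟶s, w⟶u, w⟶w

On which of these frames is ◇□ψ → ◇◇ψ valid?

(a), (b), (d)

The schema corresponds to a generalized confluence (Geach) condition: ∀x ∀y (xRy → ∃w (yRw ∧ xR²w)).
(a): ✓.
(b): ✓.
(c): fails — uRs but no w with sRw and uR²w.
(d): ✓.
Valid on: (a), (b), (d).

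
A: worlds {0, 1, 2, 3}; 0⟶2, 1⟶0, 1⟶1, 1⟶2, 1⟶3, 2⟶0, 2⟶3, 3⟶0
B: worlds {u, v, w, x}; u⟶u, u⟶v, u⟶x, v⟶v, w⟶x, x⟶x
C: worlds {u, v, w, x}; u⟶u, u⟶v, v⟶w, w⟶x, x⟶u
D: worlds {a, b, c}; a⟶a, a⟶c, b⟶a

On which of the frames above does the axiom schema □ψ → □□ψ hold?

The schema corresponds to transitivity: ∀x ∀y ∀z (Rxy ∧ Ryz → Rxz).
A: fails — R02 and R23 but not R03.
B: ✓.
C: fails — Ruv and Rvw but not Ruw.
D: fails — Rba and Rac but not Rbc.

B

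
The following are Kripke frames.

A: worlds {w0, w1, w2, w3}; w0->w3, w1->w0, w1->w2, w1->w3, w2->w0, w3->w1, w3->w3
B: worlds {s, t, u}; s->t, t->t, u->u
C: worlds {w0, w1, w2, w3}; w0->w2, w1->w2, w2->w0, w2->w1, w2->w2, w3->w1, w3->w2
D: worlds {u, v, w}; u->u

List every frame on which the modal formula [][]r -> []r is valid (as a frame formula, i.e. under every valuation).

The schema corresponds to density: forall x forall y (Rxy -> exists z (Rxz & Rzy)).
A: fails — Rw1w2 but no z with Rw1z and Rzw2.
B: condition met.
C: condition met.
D: condition met.

B, C, D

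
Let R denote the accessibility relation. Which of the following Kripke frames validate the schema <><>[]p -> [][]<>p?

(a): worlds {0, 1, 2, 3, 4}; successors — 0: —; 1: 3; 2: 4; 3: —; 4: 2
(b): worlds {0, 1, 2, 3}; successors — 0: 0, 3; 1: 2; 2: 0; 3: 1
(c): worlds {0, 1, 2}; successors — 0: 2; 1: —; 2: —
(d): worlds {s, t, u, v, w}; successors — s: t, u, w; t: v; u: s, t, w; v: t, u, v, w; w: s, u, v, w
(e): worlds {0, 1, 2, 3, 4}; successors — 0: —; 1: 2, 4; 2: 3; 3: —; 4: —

The schema corresponds to a generalized confluence (Geach) condition: forall x forall y forall z ((x R^2 y & x R^2 z) -> exists w (yRw & zRw)).
(a): ✓.
(b): fails — 0R²0, 0R²1 but no w with 0Rw and 1Rw.
(c): ✓.
(d): fails — sR²s, sR²t but no w* with sRw* and tRw*.
(e): fails — 1R²3, 1R²3 but no w with 3Rw and 3Rw.
Valid on: (a), (c).

(a), (c)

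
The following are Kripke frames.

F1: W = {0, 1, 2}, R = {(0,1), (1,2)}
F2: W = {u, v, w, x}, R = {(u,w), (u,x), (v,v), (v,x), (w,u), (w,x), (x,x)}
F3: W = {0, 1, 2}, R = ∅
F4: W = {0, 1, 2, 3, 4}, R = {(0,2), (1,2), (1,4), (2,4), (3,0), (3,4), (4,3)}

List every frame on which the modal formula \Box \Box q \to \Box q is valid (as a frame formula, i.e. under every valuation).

F3

This is the axiom for density; its first-order frame correspondent is \forall x \forall y (Rxy \to \exists z (Rxz \wedge Rzy)).
F1: fails — R12 but no z with R1z and Rz2.
F2: fails — Rwu but no z with Rwz and Rzu.
F3: holds.
F4: fails — R34 but no z with R3z and Rz4.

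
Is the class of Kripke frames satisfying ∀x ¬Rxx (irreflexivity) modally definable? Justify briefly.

Modal frame validity is preserved under surjective bounded morphisms.
The 3-cycle (worlds w0,w1,w2 with w0→w1→w2→w0) is irreflexive, and the map sending every world to a single reflexive point • is a surjective bounded morphism (forth: every edge maps to (•,•); back: every world has a successor). So any modal formula valid on the 3-cycle is also valid on the reflexive point, which is not irreflexive.
So the class is not modally definable.

No — not modally definable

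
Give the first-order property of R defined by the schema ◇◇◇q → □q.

This is a Sahlqvist (Geach-type) schema ◇^3□^0q → □^1◇^0q.
Minimal-valuation argument: fix x; take any y with xR^3y and any z with xR^1z. Set V(q) to the set of worlds R-reachable from y in exactly 0 steps. Then □^0q holds at y, so the antecedent holds at x; validity forces ◇^0q at z, giving a w with zR^0w and yR^0w.
First-order correspondent: ∀x ∀y ∀z ((xR³y ∧ xRz) → ∃w (y = w ∧ z = w)).

∀x ∀y ∀z ((xR³y ∧ xRz) → ∃w (y = w ∧ z = w))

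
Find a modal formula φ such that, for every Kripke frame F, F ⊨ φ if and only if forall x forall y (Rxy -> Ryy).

The condition is shift-reflexivity. The T□ schema □(□ψ → ψ) defines it.
Suppose □(□ψ→ψ) is valid. Take Rxy and set V(ψ)={w : Ryw}. Then at y, □ψ holds; since □(□ψ→ψ) at x, □ψ→ψ at y, so ψ at y, i.e. Ryy.

□(□ψ → ψ)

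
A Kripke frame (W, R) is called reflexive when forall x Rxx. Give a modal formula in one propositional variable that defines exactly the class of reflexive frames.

The condition is reflexivity. The T schema □s → s defines it.
Suppose □s→s is valid. At any x set V(s)={w : Rxw}. Then □s holds at x, so s holds at x, i.e. Rxx.

□s → s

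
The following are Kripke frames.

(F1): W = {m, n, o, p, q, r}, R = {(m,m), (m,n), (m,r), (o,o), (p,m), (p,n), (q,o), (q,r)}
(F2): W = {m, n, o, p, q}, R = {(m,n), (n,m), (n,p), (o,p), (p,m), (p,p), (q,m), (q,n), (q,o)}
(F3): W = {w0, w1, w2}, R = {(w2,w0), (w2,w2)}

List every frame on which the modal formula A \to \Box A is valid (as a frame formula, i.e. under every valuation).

The schema corresponds to a generalized confluence (Geach) condition: \forall x \forall z (xRz \to \exists w (x = w \wedge z = w)).
(F1): fails — mRn but m ≠ n.
(F2): fails — mRn but m ≠ n.
(F3): fails — w2Rw0 but w2 ≠ w0.

none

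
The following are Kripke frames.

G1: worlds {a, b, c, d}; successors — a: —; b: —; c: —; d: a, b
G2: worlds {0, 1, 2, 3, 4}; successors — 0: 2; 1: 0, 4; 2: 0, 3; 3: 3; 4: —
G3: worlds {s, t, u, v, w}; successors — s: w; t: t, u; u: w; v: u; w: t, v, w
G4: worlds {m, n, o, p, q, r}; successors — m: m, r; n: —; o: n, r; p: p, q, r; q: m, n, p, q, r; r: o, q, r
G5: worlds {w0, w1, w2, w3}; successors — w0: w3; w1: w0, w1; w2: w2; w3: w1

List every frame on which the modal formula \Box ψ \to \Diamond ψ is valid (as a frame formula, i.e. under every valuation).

G3, G5

Frame correspondent (Sahlqvist): \forall x \exists y Rxy — i.e. seriality.
G1: fails — world a has no successor.
G2: fails — world 4 has no successor.
G3: condition met.
G4: fails — world n has no successor.
G5: condition met.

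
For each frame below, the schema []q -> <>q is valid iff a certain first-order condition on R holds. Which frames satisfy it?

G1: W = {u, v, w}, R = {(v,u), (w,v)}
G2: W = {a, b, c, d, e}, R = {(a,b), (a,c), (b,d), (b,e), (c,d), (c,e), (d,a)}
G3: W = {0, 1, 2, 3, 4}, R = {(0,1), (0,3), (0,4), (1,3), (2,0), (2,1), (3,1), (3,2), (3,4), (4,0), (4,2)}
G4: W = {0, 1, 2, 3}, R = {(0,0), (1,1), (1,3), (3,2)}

G3

The schema corresponds to seriality: forall x exists y Rxy.
G1: fails — world u has no successor.
G2: fails — world e has no successor.
G3: condition met.
G4: fails — world 2 has no successor.
Valid on: G3.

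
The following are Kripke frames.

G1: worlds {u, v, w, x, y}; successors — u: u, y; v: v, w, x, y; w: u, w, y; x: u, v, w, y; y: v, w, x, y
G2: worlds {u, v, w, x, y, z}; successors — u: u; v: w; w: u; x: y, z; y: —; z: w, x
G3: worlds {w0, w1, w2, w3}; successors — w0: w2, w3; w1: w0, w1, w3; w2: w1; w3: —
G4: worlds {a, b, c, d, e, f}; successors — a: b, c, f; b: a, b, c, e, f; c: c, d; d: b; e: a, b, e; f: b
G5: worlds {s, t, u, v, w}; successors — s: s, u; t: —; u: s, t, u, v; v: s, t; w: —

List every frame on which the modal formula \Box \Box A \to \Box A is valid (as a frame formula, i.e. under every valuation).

This is the axiom for density; its first-order frame correspondent is \forall x \forall y (Rxy \to \exists z (Rxz \wedge Rzy)).
G1: condition met.
G2: fails — Rzx but no t with Rzt and Rtx.
G3: fails — Rw0w2 but no z with Rw0z and Rzw2.
G4: condition met.
G5: fails — Rvt but no z with Rvz and Rzt.

G1, G4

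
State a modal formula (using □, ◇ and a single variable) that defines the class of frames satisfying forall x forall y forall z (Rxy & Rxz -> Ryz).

◇p → □◇p

A defining formula is ◇p → □◇p (the 5 axiom).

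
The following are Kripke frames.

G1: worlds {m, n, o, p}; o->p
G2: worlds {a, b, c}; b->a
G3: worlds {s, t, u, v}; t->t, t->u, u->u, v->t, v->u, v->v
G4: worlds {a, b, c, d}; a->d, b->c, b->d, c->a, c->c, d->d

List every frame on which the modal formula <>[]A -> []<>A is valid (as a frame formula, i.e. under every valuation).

G3

The schema corresponds to convergence: forall x forall y forall z (Rxy & Rxz -> exists w (Ryw & Rzw)).
G1: fails — Rop and Rop but p and p have no common successor.
G2: fails — Rba and Rba but a and a have no common successor.
G3: satisfies the condition.
G4: fails — Rbc and Rbd but c and d have no common successor.
Valid on: G3.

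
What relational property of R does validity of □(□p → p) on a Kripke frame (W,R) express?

shift-reflexivity

This is the T□ axiom.
Its frame correspondent is shift-reflexivity — ∀x ∀y (Rxy → Ryy).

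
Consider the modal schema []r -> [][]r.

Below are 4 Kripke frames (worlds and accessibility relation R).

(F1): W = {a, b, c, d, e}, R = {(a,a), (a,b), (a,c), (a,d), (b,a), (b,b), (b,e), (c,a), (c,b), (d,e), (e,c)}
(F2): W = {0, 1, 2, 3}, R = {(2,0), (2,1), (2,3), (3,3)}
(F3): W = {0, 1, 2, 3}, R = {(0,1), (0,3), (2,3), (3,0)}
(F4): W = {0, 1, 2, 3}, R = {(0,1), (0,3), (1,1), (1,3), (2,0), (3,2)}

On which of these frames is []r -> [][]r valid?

(F2)

The schema corresponds to transitivity: forall x forall y forall z (Rxy & Ryz -> Rxz).
(F1): fails — Rde and Rec but not Rdc.
(F2): condition met.
(F3): fails — R23 and R30 but not R20.
(F4): fails — R32 and R20 but not R30.
Valid on: (F2).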